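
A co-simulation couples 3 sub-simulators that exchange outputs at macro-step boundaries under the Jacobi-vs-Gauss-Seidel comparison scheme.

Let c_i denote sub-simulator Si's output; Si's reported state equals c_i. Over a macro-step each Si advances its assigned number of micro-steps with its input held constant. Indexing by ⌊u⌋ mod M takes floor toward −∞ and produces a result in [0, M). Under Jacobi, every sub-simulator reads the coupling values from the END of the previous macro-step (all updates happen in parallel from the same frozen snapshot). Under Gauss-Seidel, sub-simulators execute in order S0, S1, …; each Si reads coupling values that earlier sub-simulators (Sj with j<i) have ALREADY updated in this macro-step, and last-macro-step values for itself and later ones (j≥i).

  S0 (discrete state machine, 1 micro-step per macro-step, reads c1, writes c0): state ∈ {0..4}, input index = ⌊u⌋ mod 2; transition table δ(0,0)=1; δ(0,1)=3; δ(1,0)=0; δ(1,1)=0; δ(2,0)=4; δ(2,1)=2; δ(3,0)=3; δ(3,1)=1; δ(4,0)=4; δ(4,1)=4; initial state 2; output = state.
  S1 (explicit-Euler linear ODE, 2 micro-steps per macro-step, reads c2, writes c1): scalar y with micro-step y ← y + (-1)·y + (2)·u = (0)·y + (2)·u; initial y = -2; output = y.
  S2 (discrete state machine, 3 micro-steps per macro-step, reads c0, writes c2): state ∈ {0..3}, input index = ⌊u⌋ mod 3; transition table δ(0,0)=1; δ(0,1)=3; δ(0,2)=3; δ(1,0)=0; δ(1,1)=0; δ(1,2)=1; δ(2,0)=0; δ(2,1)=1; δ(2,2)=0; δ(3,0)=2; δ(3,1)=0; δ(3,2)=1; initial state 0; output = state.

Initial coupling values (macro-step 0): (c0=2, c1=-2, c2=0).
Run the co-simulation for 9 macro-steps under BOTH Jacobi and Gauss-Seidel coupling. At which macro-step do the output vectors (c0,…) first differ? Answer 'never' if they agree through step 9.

first divergence at macro-step: 1

[Jacobi] macro 1: S0 reads c1=-2 → after 1×micro: 4; S1 reads c2=0 → after 2×micro: 0; S2 reads c0=2 → after 3×micro: 1 ⇒ (c0=4, c1=0, c2=1)
[Jacobi] macro 2: S0 reads c1=0 → after 1×micro: 4; S1 reads c2=1 → after 2×micro: 2; S2 reads c0=4 → after 3×micro: 0 ⇒ (c0=4, c1=2, c2=0)
[Jacobi] macro 3: S0 reads c1=2 → after 1×micro: 4; S1 reads c2=0 → after 2×micro: 0; S2 reads c0=4 → after 3×micro: 3 ⇒ (c0=4, c1=0, c2=3)
[Jacobi] macro 4: S0 reads c1=0 → after 1×micro: 4; S1 reads c2=3 → after 2×micro: 6; S2 reads c0=4 → after 3×micro: 0 ⇒ (c0=4, c1=6, c2=0)
[Jacobi] macro 5: S0 reads c1=6 → after 1×micro: 4; S1 reads c2=0 → after 2×micro: 0; S2 reads c0=4 → after 3×micro: 3 ⇒ (c0=4, c1=0, c2=3)
[Jacobi] macro 6: S0 reads c1=0 → after 1×micro: 4; S1 reads c2=3 → after 2×micro: 6; S2 reads c0=4 → after 3×micro: 0 ⇒ (c0=4, c1=6, c2=0)
[Jacobi] macro 7: S0 reads c1=6 → after 1×micro: 4; S1 reads c2=0 → after 2×micro: 0; S2 reads c0=4 → after 3×micro: 3 ⇒ (c0=4, c1=0, c2=3)
[Jacobi] macro 8: S0 reads c1=0 → after 1×micro: 4; S1 reads c2=3 → after 2×micro: 6; S2 reads c0=4 → after 3×micro: 0 ⇒ (c0=4, c1=6, c2=0)
[Jacobi] macro 9: S0 reads c1=6 → after 1×micro: 4; S1 reads c2=0 → after 2×micro: 0; S2 reads c0=4 → after 3×micro: 3 ⇒ (c0=4, c1=0, c2=3)
[Gauss-Seidel] macro 1: S0 reads c1=-2 → after 1×micro: 4; S1 reads c2=0 → after 2×micro: 0; S2 reads c0=4 → after 3×micro: 3 ⇒ (c0=4, c1=0, c2=3)
[Gauss-Seidel] macro 2: S0 reads c1=0 → after 1×micro: 4; S1 reads c2=3 → after 2×micro: 6; S2 reads c0=4 → after 3×micro: 0 ⇒ (c0=4, c1=6, c2=0)
[Gauss-Seidel] macro 3: S0 reads c1=6 → after 1×micro: 4; S1 reads c2=0 → after 2×micro: 0; S2 reads c0=4 → after 3×micro: 3 ⇒ (c0=4, c1=0, c2=3)
[Gauss-Seidel] macro 4: S0 reads c1=0 → after 1×micro: 4; S1 reads c2=3 → after 2×micro: 6; S2 reads c0=4 → after 3×micro: 0 ⇒ (c0=4, c1=6, c2=0)
[Gauss-Seidel] macro 5: S0 reads c1=6 → after 1×micro: 4; S1 reads c2=0 → after 2×micro: 0; S2 reads c0=4 → after 3×micro: 3 ⇒ (c0=4, c1=0, c2=3)
[Gauss-Seidel] macro 6: S0 reads c1=0 → after 1×micro: 4; S1 reads c2=3 → after 2×micro: 6; S2 reads c0=4 → after 3×micro: 0 ⇒ (c0=4, c1=6, c2=0)
[Gauss-Seidel] macro 7: S0 reads c1=6 → after 1×micro: 4; S1 reads c2=0 → after 2×micro: 0; S2 reads c0=4 → after 3×micro: 3 ⇒ (c0=4, c1=0, c2=3)
[Gauss-Seidel] macro 8: S0 reads c1=0 → after 1×micro: 4; S1 reads c2=3 → after 2×micro: 6; S2 reads c0=4 → after 3×micro: 0 ⇒ (c0=4, c1=6, c2=0)
[Gauss-Seidel] macro 9: S0 reads c1=6 → after 1×micro: 4; S1 reads c2=0 → after 2×micro: 0; S2 reads c0=4 → after 3×micro: 3 ⇒ (c0=4, c1=0, c2=3)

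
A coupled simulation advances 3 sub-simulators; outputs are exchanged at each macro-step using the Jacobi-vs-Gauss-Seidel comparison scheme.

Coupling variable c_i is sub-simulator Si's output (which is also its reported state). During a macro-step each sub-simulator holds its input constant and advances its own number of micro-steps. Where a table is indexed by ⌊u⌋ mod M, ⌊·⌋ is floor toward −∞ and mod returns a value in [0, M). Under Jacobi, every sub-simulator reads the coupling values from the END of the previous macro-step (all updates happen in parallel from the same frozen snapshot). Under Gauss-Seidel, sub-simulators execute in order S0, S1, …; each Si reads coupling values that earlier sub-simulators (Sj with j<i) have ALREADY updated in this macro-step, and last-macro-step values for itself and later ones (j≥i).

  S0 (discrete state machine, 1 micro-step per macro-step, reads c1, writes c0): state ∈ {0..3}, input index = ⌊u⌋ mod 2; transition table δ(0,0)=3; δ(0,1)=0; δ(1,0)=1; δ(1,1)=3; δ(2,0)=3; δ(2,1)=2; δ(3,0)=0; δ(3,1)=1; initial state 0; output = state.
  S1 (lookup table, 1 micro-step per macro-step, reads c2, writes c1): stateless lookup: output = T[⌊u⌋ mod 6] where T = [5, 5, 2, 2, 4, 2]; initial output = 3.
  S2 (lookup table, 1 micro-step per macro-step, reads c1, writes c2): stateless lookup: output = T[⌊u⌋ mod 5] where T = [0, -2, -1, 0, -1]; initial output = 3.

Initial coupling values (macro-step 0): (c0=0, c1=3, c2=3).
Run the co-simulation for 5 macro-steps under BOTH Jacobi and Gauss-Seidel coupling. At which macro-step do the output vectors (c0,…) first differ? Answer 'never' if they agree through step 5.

[Jacobi] macro 1: S0 reads c1=3 → after 1×micro: 0; S1 reads c2=3 → after 1×micro: 2; S2 reads c1=3 → after 1×micro: 0 ⇒ (c0=0, c1=2, c2=0)
[Jacobi] macro 2: S0 reads c1=2 → after 1×micro: 3; S1 reads c2=0 → after 1×micro: 5; S2 reads c1=2 → after 1×micro: -1 ⇒ (c0=3, c1=5, c2=-1)
[Jacobi] macro 3: S0 reads c1=5 → after 1×micro: 1; S1 reads c2=-1 → after 1×micro: 2; S2 reads c1=5 → after 1×micro: 0 ⇒ (c0=1, c1=2, c2=0)
[Jacobi] macro 4: S0 reads c1=2 → after 1×micro: 1; S1 reads c2=0 → after 1×micro: 5; S2 reads c1=2 → after 1×micro: -1 ⇒ (c0=1, c1=5, c2=-1)
[Jacobi] macro 5: S0 reads c1=5 → after 1×micro: 3; S1 reads c2=-1 → after 1×micro: 2; S2 reads c1=5 → after 1×micro: 0 ⇒ (c0=3, c1=2, c2=0)
[Gauss-Seidel] macro 1: S0 reads c1=3 → after 1×micro: 0; S1 reads c2=3 → after 1×micro: 2; S2 reads c1=2 → after 1×micro: -1 ⇒ (c0=0, c1=2, c2=-1)
[Gauss-Seidel] macro 2: S0 reads c1=2 → after 1×micro: 3; S1 reads c2=-1 → after 1×micro: 2; S2 reads c1=2 → after 1×micro: -1 ⇒ (c0=3, c1=2, c2=-1)
[Gauss-Seidel] macro 3: S0 reads c1=2 → after 1×micro: 0; S1 reads c2=-1 → after 1×micro: 2; S2 reads c1=2 → after 1×micro: -1 ⇒ (c0=0, c1=2, c2=-1)
[Gauss-Seidel] macro 4: S0 reads c1=2 → after 1×micro: 3; S1 reads c2=-1 → after 1×micro: 2; S2 reads c1=2 → after 1×micro: -1 ⇒ (c0=3, c1=2, c2=-1)
[Gauss-Seidel] macro 5: S0 reads c1=2 → after 1×micro: 0; S1 reads c2=-1 → after 1×micro: 2; S2 reads c1=2 → after 1×micro: -1 ⇒ (c0=0, c1=2, c2=-1)

first divergence at macro-step: 1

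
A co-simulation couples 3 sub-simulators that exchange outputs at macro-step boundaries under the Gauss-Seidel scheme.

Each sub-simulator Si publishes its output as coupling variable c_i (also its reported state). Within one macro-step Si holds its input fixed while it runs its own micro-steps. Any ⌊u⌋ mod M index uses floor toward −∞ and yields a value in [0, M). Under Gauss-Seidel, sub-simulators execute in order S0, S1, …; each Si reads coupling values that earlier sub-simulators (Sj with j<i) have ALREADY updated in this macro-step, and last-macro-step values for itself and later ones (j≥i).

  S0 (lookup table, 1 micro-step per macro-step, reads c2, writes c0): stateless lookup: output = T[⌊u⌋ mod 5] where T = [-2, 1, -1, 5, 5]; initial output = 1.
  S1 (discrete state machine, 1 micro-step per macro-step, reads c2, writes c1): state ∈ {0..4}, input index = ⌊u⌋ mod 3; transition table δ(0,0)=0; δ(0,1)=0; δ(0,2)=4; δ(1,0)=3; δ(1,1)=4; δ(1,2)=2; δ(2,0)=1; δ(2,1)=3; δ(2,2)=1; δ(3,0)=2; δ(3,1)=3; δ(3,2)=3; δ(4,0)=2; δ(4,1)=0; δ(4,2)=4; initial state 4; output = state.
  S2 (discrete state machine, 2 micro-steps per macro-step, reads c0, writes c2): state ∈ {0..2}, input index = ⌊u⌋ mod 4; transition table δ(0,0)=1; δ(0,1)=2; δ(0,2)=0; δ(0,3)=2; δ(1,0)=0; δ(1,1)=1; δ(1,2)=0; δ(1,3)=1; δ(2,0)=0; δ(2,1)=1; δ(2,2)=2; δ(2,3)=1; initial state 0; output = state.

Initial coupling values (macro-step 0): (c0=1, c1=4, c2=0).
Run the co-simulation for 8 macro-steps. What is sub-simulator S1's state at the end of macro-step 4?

macro 1: S0 reads c2=0 → after 1×micro: -2; S1 reads c2=0 → after 1×micro: 2; S2 reads c0=-2 → after 2×micro: 0 ⇒ (c0=-2, c1=2, c2=0)
macro 2: S0 reads c2=0 → after 1×micro: -2; S1 reads c2=0 → after 1×micro: 1; S2 reads c0=-2 → after 2×micro: 0 ⇒ (c0=-2, c1=1, c2=0)
macro 3: S0 reads c2=0 → after 1×micro: -2; S1 reads c2=0 → after 1×micro: 3; S2 reads c0=-2 → after 2×micro: 0 ⇒ (c0=-2, c1=3, c2=0)
macro 4: S0 reads c2=0 → after 1×micro: -2; S1 reads c2=0 → after 1×micro: 2; S2 reads c0=-2 → after 2×micro: 0 ⇒ (c0=-2, c1=2, c2=0)
macro 5: S0 reads c2=0 → after 1×micro: -2; S1 reads c2=0 → after 1×micro: 1; S2 reads c0=-2 → after 2×micro: 0 ⇒ (c0=-2, c1=1, c2=0)
macro 6: S0 reads c2=0 → after 1×micro: -2; S1 reads c2=0 → after 1×micro: 3; S2 reads c0=-2 → after 2×micro: 0 ⇒ (c0=-2, c1=3, c2=0)
macro 7: S0 reads c2=0 → after 1×micro: -2; S1 reads c2=0 → after 1×micro: 2; S2 reads c0=-2 → after 2×micro: 0 ⇒ (c0=-2, c1=2, c2=0)
macro 8: S0 reads c2=0 → after 1×micro: -2; S1 reads c2=0 → after 1×micro: 1; S2 reads c0=-2 → after 2×micro: 0 ⇒ (c0=-2, c1=1, c2=0)

S1 state at macro-step 4 = 2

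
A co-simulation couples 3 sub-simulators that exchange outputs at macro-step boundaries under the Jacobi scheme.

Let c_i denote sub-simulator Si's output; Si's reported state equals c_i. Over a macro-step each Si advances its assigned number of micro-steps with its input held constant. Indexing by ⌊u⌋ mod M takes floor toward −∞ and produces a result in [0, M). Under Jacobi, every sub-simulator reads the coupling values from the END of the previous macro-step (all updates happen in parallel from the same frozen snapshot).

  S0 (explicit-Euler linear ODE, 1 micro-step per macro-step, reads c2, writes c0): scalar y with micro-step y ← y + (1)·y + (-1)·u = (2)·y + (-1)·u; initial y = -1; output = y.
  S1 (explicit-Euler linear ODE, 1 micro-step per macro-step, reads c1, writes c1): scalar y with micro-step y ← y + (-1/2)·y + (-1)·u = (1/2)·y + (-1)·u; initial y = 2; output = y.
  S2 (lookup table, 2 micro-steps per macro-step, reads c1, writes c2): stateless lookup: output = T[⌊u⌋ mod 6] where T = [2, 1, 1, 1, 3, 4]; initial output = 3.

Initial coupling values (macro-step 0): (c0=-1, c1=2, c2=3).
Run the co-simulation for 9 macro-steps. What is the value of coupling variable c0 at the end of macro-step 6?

macro 1: S0 reads c2=3 → after 1×micro: -5; S1 reads c1=2 → after 1×micro: -1; S2 reads c1=2 → after 2×micro: 1 ⇒ (c0=-5, c1=-1, c2=1)
macro 2: S0 reads c2=1 → after 1×micro: -11; S1 reads c1=-1 → after 1×micro: 1/2; S2 reads c1=-1 → after 2×micro: 4 ⇒ (c0=-11, c1=1/2, c2=4)
macro 3: S0 reads c2=4 → after 1×micro: -26; S1 reads c1=1/2 → after 1×micro: -1/4; S2 reads c1=1/2 → after 2×micro: 2 ⇒ (c0=-26, c1=-1/4, c2=2)
macro 4: S0 reads c2=2 → after 1×micro: -54; S1 reads c1=-1/4 → after 1×micro: 1/8; S2 reads c1=-1/4 → after 2×micro: 4 ⇒ (c0=-54, c1=1/8, c2=4)
macro 5: S0 reads c2=4 → after 1×micro: -112; S1 reads c1=1/8 → after 1×micro: -1/16; S2 reads c1=1/8 → after 2×micro: 2 ⇒ (c0=-112, c1=-1/16, c2=2)
macro 6: S0 reads c2=2 → after 1×micro: -226; S1 reads c1=-1/16 → after 1×micro: 1/32; S2 reads c1=-1/16 → after 2×micro: 4 ⇒ (c0=-226, c1=1/32, c2=4)
macro 7: S0 reads c2=4 → after 1×micro: -456; S1 reads c1=1/32 → after 1×micro: -1/64; S2 reads c1=1/32 → after 2×micro: 2 ⇒ (c0=-456, c1=-1/64, c2=2)
macro 8: S0 reads c2=2 → after 1×micro: -914; S1 reads c1=-1/64 → after 1×micro: 1/128; S2 reads c1=-1/64 → after 2×micro: 4 ⇒ (c0=-914, c1=1/128, c2=4)
macro 9: S0 reads c2=4 → after 1×micro: -1832; S1 reads c1=1/128 → after 1×micro: -1/256; S2 reads c1=1/128 → after 2×micro: 2 ⇒ (c0=-1832, c1=-1/256, c2=2)

c0 at macro-step 6 = -226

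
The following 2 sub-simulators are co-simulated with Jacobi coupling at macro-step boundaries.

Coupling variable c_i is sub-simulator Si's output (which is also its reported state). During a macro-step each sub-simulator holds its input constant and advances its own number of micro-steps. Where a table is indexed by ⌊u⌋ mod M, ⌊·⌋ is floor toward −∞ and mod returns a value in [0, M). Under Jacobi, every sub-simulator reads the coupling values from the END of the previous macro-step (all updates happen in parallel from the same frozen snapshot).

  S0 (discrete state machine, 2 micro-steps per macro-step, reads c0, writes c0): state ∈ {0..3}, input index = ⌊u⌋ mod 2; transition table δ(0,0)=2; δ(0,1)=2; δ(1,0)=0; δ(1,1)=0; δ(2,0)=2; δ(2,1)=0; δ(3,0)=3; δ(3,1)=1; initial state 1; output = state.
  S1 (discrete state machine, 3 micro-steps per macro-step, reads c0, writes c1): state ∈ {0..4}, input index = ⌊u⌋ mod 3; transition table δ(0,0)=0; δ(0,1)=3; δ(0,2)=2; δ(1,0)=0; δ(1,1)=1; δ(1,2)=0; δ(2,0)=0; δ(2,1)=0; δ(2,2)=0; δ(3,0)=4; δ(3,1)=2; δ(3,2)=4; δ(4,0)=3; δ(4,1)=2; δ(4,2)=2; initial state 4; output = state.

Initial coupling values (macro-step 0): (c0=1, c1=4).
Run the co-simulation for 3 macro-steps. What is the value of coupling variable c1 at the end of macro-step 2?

macro 1: S0 reads c0=1 → after 2×micro: 2; S1 reads c0=1 → after 3×micro: 3 ⇒ (c0=2, c1=3)
macro 2: S0 reads c0=2 → after 2×micro: 2; S1 reads c0=2 → after 3×micro: 0 ⇒ (c0=2, c1=0)
macro 3: S0 reads c0=2 → after 2×micro: 2; S1 reads c0=2 → after 3×micro: 2 ⇒ (c0=2, c1=2)

c1 at macro-step 2 = 0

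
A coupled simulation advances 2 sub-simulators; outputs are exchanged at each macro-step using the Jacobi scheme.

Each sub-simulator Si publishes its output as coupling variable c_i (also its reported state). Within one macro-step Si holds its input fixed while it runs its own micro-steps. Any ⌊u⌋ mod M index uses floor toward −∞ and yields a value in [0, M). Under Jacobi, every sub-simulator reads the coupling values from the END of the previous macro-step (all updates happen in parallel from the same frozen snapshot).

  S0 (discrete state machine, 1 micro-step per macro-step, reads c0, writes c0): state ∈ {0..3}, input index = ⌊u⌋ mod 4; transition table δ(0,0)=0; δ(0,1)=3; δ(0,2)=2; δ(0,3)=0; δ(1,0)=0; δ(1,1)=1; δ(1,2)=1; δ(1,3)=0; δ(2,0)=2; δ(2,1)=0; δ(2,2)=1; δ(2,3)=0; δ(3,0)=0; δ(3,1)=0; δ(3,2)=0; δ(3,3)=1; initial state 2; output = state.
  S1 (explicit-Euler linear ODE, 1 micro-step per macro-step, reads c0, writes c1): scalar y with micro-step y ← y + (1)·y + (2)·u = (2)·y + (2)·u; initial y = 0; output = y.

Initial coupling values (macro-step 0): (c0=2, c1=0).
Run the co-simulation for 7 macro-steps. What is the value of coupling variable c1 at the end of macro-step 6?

c1 at macro-step 6 = 190

macro 1: S0 reads c0=2 → after 1×micro: 1; S1 reads c0=2 → after 1×micro: 4 ⇒ (c0=1, c1=4)
macro 2: S0 reads c0=1 → after 1×micro: 1; S1 reads c0=1 → after 1×micro: 10 ⇒ (c0=1, c1=10)
macro 3: S0 reads c0=1 → after 1×micro: 1; S1 reads c0=1 → after 1×micro: 22 ⇒ (c0=1, c1=22)
macro 4: S0 reads c0=1 → after 1×micro: 1; S1 reads c0=1 → after 1×micro: 46 ⇒ (c0=1, c1=46)
macro 5: S0 reads c0=1 → after 1×micro: 1; S1 reads c0=1 → after 1×micro: 94 ⇒ (c0=1, c1=94)
macro 6: S0 reads c0=1 → after 1×micro: 1; S1 reads c0=1 → after 1×micro: 190 ⇒ (c0=1, c1=190)
macro 7: S0 reads c0=1 → after 1×micro: 1; S1 reads c0=1 → after 1×micro: 382 ⇒ (c0=1, c1=382)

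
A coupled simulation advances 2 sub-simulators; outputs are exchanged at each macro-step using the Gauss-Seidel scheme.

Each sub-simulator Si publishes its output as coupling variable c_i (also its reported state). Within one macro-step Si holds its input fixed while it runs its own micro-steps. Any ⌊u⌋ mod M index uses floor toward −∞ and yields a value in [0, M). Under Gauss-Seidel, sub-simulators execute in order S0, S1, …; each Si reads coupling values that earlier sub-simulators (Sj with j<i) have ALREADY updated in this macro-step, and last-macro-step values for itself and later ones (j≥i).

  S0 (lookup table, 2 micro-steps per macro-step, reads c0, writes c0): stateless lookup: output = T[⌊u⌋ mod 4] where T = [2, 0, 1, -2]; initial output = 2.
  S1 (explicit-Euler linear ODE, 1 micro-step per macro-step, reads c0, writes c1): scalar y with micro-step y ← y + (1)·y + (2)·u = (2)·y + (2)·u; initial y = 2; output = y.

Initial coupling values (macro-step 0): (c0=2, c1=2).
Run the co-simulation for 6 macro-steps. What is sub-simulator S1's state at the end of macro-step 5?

macro 1: S0 reads c0=2 → after 2×micro: 1; S1 reads c0=1 → after 1×micro: 6 ⇒ (c0=1, c1=6)
macro 2: S0 reads c0=1 → after 2×micro: 0; S1 reads c0=0 → after 1×micro: 12 ⇒ (c0=0, c1=12)
macro 3: S0 reads c0=0 → after 2×micro: 2; S1 reads c0=2 → after 1×micro: 28 ⇒ (c0=2, c1=28)
macro 4: S0 reads c0=2 → after 2×micro: 1; S1 reads c0=1 → after 1×micro: 58 ⇒ (c0=1, c1=58)
macro 5: S0 reads c0=1 → after 2×micro: 0; S1 reads c0=0 → after 1×micro: 116 ⇒ (c0=0, c1=116)
macro 6: S0 reads c0=0 → after 2×micro: 2; S1 reads c0=2 → after 1×micro: 236 ⇒ (c0=2, c1=236)

S1 state at macro-step 5 = 116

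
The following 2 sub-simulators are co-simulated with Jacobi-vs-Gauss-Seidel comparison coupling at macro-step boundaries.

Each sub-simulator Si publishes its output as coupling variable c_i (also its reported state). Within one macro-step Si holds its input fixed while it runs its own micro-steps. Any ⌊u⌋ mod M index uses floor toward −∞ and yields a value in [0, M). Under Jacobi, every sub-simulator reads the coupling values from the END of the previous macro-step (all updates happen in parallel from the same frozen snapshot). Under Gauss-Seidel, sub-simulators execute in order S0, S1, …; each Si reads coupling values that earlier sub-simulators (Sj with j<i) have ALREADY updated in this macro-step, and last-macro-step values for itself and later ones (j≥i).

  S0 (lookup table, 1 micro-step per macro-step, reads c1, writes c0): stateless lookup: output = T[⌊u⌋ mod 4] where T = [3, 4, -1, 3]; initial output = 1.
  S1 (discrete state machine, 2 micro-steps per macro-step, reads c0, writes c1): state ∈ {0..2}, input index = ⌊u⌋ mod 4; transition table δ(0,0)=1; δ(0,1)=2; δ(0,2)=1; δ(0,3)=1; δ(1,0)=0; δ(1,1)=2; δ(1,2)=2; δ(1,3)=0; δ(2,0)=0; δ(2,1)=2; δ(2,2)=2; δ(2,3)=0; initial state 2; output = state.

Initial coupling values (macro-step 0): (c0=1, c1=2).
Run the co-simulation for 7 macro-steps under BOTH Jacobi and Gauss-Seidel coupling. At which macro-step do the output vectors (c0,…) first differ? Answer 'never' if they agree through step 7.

first divergence at macro-step: 1

[Jacobi] macro 1: S0 reads c1=2 → after 1×micro: -1; S1 reads c0=1 → after 2×micro: 2 ⇒ (c0=-1, c1=2)
[Jacobi] macro 2: S0 reads c1=2 → after 1×micro: -1; S1 reads c0=-1 → after 2×micro: 1 ⇒ (c0=-1, c1=1)
[Jacobi] macro 3: S0 reads c1=1 → after 1×micro: 4; S1 reads c0=-1 → after 2×micro: 1 ⇒ (c0=4, c1=1)
[Jacobi] macro 4: S0 reads c1=1 → after 1×micro: 4; S1 reads c0=4 → after 2×micro: 1 ⇒ (c0=4, c1=1)
[Jacobi] macro 5: S0 reads c1=1 → after 1×micro: 4; S1 reads c0=4 → after 2×micro: 1 ⇒ (c0=4, c1=1)
[Jacobi] macro 6: S0 reads c1=1 → after 1×micro: 4; S1 reads c0=4 → after 2×micro: 1 ⇒ (c0=4, c1=1)
[Jacobi] macro 7: S0 reads c1=1 → after 1×micro: 4; S1 reads c0=4 → after 2×micro: 1 ⇒ (c0=4, c1=1)
[Gauss-Seidel] macro 1: S0 reads c1=2 → after 1×micro: -1; S1 reads c0=-1 → after 2×micro: 1 ⇒ (c0=-1, c1=1)
[Gauss-Seidel] macro 2: S0 reads c1=1 → after 1×micro: 4; S1 reads c0=4 → after 2×micro: 1 ⇒ (c0=4, c1=1)
[Gauss-Seidel] macro 3: S0 reads c1=1 → after 1×micro: 4; S1 reads c0=4 → after 2×micro: 1 ⇒ (c0=4, c1=1)
[Gauss-Seidel] macro 4: S0 reads c1=1 → after 1×micro: 4; S1 reads c0=4 → after 2×micro: 1 ⇒ (c0=4, c1=1)
[Gauss-Seidel] macro 5: S0 reads c1=1 → after 1×micro: 4; S1 reads c0=4 → after 2×micro: 1 ⇒ (c0=4, c1=1)
[Gauss-Seidel] macro 6: S0 reads c1=1 → after 1×micro: 4; S1 reads c0=4 → after 2×micro: 1 ⇒ (c0=4, c1=1)
[Gauss-Seidel] macro 7: S0 reads c1=1 → after 1×micro: 4; S1 reads c0=4 → after 2×micro: 1 ⇒ (c0=4, c1=1)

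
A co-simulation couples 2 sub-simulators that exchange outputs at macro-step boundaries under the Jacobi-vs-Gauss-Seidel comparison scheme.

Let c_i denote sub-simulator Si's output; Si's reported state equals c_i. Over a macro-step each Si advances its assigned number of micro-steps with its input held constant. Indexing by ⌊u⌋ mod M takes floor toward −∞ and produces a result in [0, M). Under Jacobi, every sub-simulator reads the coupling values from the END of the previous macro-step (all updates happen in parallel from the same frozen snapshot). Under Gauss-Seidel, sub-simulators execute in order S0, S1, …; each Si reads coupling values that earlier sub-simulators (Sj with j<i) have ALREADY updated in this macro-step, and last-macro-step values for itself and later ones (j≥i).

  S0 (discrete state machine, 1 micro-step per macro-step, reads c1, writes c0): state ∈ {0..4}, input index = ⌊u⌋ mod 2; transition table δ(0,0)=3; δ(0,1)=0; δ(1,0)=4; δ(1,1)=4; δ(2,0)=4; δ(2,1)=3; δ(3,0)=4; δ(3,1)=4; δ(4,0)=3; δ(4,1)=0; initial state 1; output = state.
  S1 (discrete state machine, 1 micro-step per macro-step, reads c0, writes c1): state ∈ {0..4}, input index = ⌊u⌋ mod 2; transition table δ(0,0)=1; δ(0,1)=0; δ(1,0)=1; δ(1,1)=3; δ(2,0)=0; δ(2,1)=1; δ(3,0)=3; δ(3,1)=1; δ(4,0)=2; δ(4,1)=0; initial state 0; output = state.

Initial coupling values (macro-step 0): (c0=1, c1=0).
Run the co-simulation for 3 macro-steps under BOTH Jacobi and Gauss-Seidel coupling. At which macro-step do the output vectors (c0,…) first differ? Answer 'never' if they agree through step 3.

[Jacobi] macro 1: S0 reads c1=0 → after 1×micro: 4; S1 reads c0=1 → after 1×micro: 0 ⇒ (c0=4, c1=0)
[Jacobi] macro 2: S0 reads c1=0 → after 1×micro: 3; S1 reads c0=4 → after 1×micro: 1 ⇒ (c0=3, c1=1)
[Jacobi] macro 3: S0 reads c1=1 → after 1×micro: 4; S1 reads c0=3 → after 1×micro: 3 ⇒ (c0=4, c1=3)
[Gauss-Seidel] macro 1: S0 reads c1=0 → after 1×micro: 4; S1 reads c0=4 → after 1×micro: 1 ⇒ (c0=4, c1=1)
[Gauss-Seidel] macro 2: S0 reads c1=1 → after 1×micro: 0; S1 reads c0=0 → after 1×micro: 1 ⇒ (c0=0, c1=1)
[Gauss-Seidel] macro 3: S0 reads c1=1 → after 1×micro: 0; S1 reads c0=0 → after 1×micro: 1 ⇒ (c0=0, c1=1)

first divergence at macro-step: 1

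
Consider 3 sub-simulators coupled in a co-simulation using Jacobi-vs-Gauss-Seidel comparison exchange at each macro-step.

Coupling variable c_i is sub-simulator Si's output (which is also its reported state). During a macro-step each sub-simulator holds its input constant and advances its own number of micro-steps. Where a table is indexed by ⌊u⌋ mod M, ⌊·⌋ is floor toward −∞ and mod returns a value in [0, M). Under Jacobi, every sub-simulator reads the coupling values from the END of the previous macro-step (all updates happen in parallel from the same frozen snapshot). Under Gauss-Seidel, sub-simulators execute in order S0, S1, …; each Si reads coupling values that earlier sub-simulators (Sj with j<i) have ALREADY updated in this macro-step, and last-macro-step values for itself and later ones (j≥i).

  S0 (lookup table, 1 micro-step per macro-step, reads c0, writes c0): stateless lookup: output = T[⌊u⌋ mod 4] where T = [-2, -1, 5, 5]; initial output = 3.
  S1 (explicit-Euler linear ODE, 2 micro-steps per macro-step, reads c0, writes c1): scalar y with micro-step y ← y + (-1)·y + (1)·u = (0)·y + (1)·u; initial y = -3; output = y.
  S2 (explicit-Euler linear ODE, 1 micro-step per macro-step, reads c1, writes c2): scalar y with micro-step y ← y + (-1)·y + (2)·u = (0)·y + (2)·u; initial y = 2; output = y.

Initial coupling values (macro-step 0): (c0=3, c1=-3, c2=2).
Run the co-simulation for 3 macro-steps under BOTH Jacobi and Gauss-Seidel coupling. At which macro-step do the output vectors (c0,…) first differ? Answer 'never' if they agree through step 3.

first divergence at macro-step: 1

[Jacobi] macro 1: S0 reads c0=3 → after 1×micro: 5; S1 reads c0=3 → after 2×micro: 3; S2 reads c1=-3 → after 1×micro: -6 ⇒ (c0=5, c1=3, c2=-6)
[Jacobi] macro 2: S0 reads c0=5 → after 1×micro: -1; S1 reads c0=5 → after 2×micro: 5; S2 reads c1=3 → after 1×micro: 6 ⇒ (c0=-1, c1=5, c2=6)
[Jacobi] macro 3: S0 reads c0=-1 → after 1×micro: 5; S1 reads c0=-1 → after 2×micro: -1; S2 reads c1=5 → after 1×micro: 10 ⇒ (c0=5, c1=-1, c2=10)
[Gauss-Seidel] macro 1: S0 reads c0=3 → after 1×micro: 5; S1 reads c0=5 → after 2×micro: 5; S2 reads c1=5 → after 1×micro: 10 ⇒ (c0=5, c1=5, c2=10)
[Gauss-Seidel] macro 2: S0 reads c0=5 → after 1×micro: -1; S1 reads c0=-1 → after 2×micro: -1; S2 reads c1=-1 → after 1×micro: -2 ⇒ (c0=-1, c1=-1, c2=-2)
[Gauss-Seidel] macro 3: S0 reads c0=-1 → after 1×micro: 5; S1 reads c0=5 → after 2×micro: 5; S2 reads c1=5 → after 1×micro: 10 ⇒ (c0=5, c1=5, c2=10)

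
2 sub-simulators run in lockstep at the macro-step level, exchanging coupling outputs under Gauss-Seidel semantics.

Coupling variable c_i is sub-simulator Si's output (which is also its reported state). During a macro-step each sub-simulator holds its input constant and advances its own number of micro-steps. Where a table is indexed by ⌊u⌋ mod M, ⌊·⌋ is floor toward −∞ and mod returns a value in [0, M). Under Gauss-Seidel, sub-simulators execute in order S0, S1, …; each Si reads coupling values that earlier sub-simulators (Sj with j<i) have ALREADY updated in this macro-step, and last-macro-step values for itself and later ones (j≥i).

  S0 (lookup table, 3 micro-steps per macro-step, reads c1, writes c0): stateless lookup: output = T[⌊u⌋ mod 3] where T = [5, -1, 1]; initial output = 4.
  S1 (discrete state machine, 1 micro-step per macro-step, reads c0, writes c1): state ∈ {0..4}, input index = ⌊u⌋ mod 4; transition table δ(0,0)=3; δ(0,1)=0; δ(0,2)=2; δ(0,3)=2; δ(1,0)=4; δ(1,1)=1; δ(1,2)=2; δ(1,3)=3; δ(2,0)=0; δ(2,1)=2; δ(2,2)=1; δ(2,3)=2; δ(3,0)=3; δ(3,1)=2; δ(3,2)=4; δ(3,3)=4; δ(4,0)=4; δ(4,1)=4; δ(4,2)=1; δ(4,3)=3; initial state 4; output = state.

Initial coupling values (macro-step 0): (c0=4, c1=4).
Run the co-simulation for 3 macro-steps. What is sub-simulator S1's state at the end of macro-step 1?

macro 1: S0 reads c1=4 → after 3×micro: -1; S1 reads c0=-1 → after 1×micro: 3 ⇒ (c0=-1, c1=3)
macro 2: S0 reads c1=3 → after 3×micro: 5; S1 reads c0=5 → after 1×micro: 2 ⇒ (c0=5, c1=2)
macro 3: S0 reads c1=2 → after 3×micro: 1; S1 reads c0=1 → after 1×micro: 2 ⇒ (c0=1, c1=2)

S1 state at macro-step 1 = 3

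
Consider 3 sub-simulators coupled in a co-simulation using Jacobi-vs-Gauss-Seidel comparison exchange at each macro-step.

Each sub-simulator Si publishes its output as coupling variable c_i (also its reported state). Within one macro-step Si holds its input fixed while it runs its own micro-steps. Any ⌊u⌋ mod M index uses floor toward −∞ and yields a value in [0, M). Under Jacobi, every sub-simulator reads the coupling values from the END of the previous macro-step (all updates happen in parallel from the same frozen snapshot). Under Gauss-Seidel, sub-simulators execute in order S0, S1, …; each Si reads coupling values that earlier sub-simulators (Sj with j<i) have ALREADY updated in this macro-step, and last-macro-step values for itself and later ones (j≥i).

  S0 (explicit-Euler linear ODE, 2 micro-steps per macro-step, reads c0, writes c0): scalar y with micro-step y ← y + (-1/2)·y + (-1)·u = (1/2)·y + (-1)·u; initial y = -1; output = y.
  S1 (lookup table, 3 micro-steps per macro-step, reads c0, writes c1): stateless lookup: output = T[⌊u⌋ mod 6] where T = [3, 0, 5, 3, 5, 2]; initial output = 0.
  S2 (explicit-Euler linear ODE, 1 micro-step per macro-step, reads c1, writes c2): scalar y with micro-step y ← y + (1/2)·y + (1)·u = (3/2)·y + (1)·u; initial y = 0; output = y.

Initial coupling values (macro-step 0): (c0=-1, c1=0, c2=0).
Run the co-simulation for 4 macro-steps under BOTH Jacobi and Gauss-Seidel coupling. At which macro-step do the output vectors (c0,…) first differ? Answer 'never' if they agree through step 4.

[Jacobi] macro 1: S0 reads c0=-1 → after 2×micro: 5/4; S1 reads c0=-1 → after 3×micro: 2; S2 reads c1=0 → after 1×micro: 0 ⇒ (c0=5/4, c1=2, c2=0)
[Jacobi] macro 2: S0 reads c0=5/4 → after 2×micro: -25/16; S1 reads c0=5/4 → after 3×micro: 0; S2 reads c1=2 → after 1×micro: 2 ⇒ (c0=-25/16, c1=0, c2=2)
[Jacobi] macro 3: S0 reads c0=-25/16 → after 2×micro: 125/64; S1 reads c0=-25/16 → after 3×micro: 5; S2 reads c1=0 → after 1×micro: 3 ⇒ (c0=125/64, c1=5, c2=3)
[Jacobi] macro 4: S0 reads c0=125/64 → after 2×micro: -625/256; S1 reads c0=125/64 → after 3×micro: 0; S2 reads c1=5 → after 1×micro: 19/2 ⇒ (c0=-625/256, c1=0, c2=19/2)
[Gauss-Seidel] macro 1: S0 reads c0=-1 → after 2×micro: 5/4; S1 reads c0=5/4 → after 3×micro: 0; S2 reads c1=0 → after 1×micro: 0 ⇒ (c0=5/4, c1=0, c2=0)
[Gauss-Seidel] macro 2: S0 reads c0=5/4 → after 2×micro: -25/16; S1 reads c0=-25/16 → after 3×micro: 5; S2 reads c1=5 → after 1×micro: 5 ⇒ (c0=-25/16, c1=5, c2=5)
[Gauss-Seidel] macro 3: S0 reads c0=-25/16 → after 2×micro: 125/64; S1 reads c0=125/64 → after 3×micro: 0; S2 reads c1=0 → after 1×micro: 15/2 ⇒ (c0=125/64, c1=0, c2=15/2)
[Gauss-Seidel] macro 4: S0 reads c0=125/64 → after 2×micro: -625/256; S1 reads c0=-625/256 → after 3×micro: 3; S2 reads c1=3 → after 1×micro: 57/4 ⇒ (c0=-625/256, c1=3, c2=57/4)

first divergence at macro-step: 1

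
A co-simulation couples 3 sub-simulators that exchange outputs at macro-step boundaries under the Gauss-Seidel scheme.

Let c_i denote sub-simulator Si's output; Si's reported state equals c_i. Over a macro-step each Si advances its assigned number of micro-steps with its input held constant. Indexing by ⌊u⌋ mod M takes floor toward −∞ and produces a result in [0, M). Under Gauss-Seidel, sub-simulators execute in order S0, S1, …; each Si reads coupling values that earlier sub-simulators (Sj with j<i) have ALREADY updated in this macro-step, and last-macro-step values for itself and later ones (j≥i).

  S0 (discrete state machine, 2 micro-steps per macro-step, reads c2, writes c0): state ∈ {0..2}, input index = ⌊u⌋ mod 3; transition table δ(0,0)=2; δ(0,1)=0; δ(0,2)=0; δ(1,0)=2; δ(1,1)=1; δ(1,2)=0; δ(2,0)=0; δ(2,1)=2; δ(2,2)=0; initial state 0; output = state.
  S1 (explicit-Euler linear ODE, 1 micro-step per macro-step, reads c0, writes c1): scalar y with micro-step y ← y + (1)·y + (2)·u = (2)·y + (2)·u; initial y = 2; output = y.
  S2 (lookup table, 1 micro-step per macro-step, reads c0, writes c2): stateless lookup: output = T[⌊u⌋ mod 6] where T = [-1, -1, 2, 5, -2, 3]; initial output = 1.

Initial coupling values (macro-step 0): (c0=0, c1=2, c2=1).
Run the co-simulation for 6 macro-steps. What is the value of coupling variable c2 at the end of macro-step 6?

macro 1: S0 reads c2=1 → after 2×micro: 0; S1 reads c0=0 → after 1×micro: 4; S2 reads c0=0 → after 1×micro: -1 ⇒ (c0=0, c1=4, c2=-1)
macro 2: S0 reads c2=-1 → after 2×micro: 0; S1 reads c0=0 → after 1×micro: 8; S2 reads c0=0 → after 1×micro: -1 ⇒ (c0=0, c1=8, c2=-1)
macro 3: S0 reads c2=-1 → after 2×micro: 0; S1 reads c0=0 → after 1×micro: 16; S2 reads c0=0 → after 1×micro: -1 ⇒ (c0=0, c1=16, c2=-1)
macro 4: S0 reads c2=-1 → after 2×micro: 0; S1 reads c0=0 → after 1×micro: 32; S2 reads c0=0 → after 1×micro: -1 ⇒ (c0=0, c1=32, c2=-1)
macro 5: S0 reads c2=-1 → after 2×micro: 0; S1 reads c0=0 → after 1×micro: 64; S2 reads c0=0 → after 1×micro: -1 ⇒ (c0=0, c1=64, c2=-1)
macro 6: S0 reads c2=-1 → after 2×micro: 0; S1 reads c0=0 → after 1×micro: 128; S2 reads c0=0 → after 1×micro: -1 ⇒ (c0=0, c1=128, c2=-1)

c2 at macro-step 6 = -1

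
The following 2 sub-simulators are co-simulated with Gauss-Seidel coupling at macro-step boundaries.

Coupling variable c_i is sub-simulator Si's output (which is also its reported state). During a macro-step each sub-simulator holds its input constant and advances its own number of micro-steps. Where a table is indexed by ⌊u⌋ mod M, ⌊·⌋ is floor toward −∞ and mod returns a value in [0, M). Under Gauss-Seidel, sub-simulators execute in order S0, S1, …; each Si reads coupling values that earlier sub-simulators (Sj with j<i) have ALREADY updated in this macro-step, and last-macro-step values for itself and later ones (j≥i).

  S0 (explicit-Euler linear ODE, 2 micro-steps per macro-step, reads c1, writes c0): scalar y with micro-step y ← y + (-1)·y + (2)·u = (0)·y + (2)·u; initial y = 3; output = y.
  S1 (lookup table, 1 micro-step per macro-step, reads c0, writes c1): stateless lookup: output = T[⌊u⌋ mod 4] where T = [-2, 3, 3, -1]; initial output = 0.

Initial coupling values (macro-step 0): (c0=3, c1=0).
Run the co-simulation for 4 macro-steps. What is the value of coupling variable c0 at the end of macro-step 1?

macro 1: S0 reads c1=0 → after 2×micro: 0; S1 reads c0=0 → after 1×micro: -2 ⇒ (c0=0, c1=-2)
macro 2: S0 reads c1=-2 → after 2×micro: -4; S1 reads c0=-4 → after 1×micro: -2 ⇒ (c0=-4, c1=-2)
macro 3: S0 reads c1=-2 → after 2×micro: -4; S1 reads c0=-4 → after 1×micro: -2 ⇒ (c0=-4, c1=-2)
macro 4: S0 reads c1=-2 → after 2×micro: -4; S1 reads c0=-4 → after 1×micro: -2 ⇒ (c0=-4, c1=-2)

c0 at macro-step 1 = 0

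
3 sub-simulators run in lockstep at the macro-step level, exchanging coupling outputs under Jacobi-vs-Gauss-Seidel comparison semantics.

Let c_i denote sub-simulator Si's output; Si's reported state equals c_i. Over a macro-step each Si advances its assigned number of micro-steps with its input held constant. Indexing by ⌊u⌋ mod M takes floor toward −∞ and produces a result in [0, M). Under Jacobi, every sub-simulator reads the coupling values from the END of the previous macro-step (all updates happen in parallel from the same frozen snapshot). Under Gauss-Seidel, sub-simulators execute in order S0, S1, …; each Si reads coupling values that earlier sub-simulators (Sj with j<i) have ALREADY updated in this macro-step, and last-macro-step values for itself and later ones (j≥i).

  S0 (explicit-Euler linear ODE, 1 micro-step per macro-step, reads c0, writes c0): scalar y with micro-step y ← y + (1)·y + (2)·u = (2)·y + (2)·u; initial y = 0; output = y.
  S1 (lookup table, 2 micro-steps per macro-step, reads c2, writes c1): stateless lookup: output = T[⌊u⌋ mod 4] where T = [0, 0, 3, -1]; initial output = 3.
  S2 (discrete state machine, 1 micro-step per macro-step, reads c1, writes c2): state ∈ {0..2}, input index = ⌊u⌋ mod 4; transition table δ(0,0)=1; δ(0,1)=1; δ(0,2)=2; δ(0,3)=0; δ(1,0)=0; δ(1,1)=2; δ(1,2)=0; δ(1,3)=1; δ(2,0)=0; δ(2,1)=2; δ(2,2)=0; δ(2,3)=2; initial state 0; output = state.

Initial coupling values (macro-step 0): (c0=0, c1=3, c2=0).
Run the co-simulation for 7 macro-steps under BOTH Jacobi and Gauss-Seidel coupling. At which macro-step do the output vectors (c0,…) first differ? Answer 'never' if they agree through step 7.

first divergence at macro-step: 1

[Jacobi] macro 1: S0 reads c0=0 → after 1×micro: 0; S1 reads c2=0 → after 2×micro: 0; S2 reads c1=3 → after 1×micro: 0 ⇒ (c0=0, c1=0, c2=0)
[Jacobi] macro 2: S0 reads c0=0 → after 1×micro: 0; S1 reads c2=0 → after 2×micro: 0; S2 reads c1=0 → after 1×micro: 1 ⇒ (c0=0, c1=0, c2=1)
[Jacobi] macro 3: S0 reads c0=0 → after 1×micro: 0; S1 reads c2=1 → after 2×micro: 0; S2 reads c1=0 → after 1×micro: 0 ⇒ (c0=0, c1=0, c2=0)
[Jacobi] macro 4: S0 reads c0=0 → after 1×micro: 0; S1 reads c2=0 → after 2×micro: 0; S2 reads c1=0 → after 1×micro: 1 ⇒ (c0=0, c1=0, c2=1)
[Jacobi] macro 5: S0 reads c0=0 → after 1×micro: 0; S1 reads c2=1 → after 2×micro: 0; S2 reads c1=0 → after 1×micro: 0 ⇒ (c0=0, c1=0, c2=0)
[Jacobi] macro 6: S0 reads c0=0 → after 1×micro: 0; S1 reads c2=0 → after 2×micro: 0; S2 reads c1=0 → after 1×micro: 1 ⇒ (c0=0, c1=0, c2=1)
[Jacobi] macro 7: S0 reads c0=0 → after 1×micro: 0; S1 reads c2=1 → after 2×micro: 0; S2 reads c1=0 → after 1×micro: 0 ⇒ (c0=0, c1=0, c2=0)
[Gauss-Seidel] macro 1: S0 reads c0=0 → after 1×micro: 0; S1 reads c2=0 → after 2×micro: 0; S2 reads c1=0 → after 1×micro: 1 ⇒ (c0=0, c1=0, c2=1)
[Gauss-Seidel] macro 2: S0 reads c0=0 → after 1×micro: 0; S1 reads c2=1 → after 2×micro: 0; S2 reads c1=0 → after 1×micro: 0 ⇒ (c0=0, c1=0, c2=0)
[Gauss-Seidel] macro 3: S0 reads c0=0 → after 1×micro: 0; S1 reads c2=0 → after 2×micro: 0; S2 reads c1=0 → after 1×micro: 1 ⇒ (c0=0, c1=0, c2=1)
[Gauss-Seidel] macro 4: S0 reads c0=0 → after 1×micro: 0; S1 reads c2=1 → after 2×micro: 0; S2 reads c1=0 → after 1×micro: 0 ⇒ (c0=0, c1=0, c2=0)
[Gauss-Seidel] macro 5: S0 reads c0=0 → after 1×micro: 0; S1 reads c2=0 → after 2×micro: 0; S2 reads c1=0 → after 1×micro: 1 ⇒ (c0=0, c1=0, c2=1)
[Gauss-Seidel] macro 6: S0 reads c0=0 → after 1×micro: 0; S1 reads c2=1 → after 2×micro: 0; S2 reads c1=0 → after 1×micro: 0 ⇒ (c0=0, c1=0, c2=0)
[Gauss-Seidel] macro 7: S0 reads c0=0 → after 1×micro: 0; S1 reads c2=0 → after 2×micro: 0; S2 reads c1=0 → after 1×micro: 1 ⇒ (c0=0, c1=0, c2=1)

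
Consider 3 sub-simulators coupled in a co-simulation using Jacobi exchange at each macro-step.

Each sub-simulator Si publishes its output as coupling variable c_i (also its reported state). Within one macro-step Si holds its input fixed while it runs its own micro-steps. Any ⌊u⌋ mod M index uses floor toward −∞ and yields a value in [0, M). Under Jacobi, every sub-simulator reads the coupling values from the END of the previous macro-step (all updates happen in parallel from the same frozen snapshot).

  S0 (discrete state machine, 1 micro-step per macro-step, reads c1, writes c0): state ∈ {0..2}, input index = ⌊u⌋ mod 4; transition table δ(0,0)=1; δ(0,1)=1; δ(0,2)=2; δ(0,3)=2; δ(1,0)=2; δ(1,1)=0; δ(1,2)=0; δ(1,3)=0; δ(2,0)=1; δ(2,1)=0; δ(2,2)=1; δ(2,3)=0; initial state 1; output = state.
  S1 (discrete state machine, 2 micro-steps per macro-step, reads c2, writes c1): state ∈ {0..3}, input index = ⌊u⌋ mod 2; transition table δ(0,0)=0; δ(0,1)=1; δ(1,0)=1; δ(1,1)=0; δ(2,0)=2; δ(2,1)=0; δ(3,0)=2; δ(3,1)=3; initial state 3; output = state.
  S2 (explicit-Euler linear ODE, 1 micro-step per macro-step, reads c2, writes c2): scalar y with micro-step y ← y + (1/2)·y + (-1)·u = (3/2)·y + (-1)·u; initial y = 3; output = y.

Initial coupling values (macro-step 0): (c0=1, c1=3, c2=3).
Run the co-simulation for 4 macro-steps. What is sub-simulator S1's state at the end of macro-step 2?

macro 1: S0 reads c1=3 → after 1×micro: 0; S1 reads c2=3 → after 2×micro: 3; S2 reads c2=3 → after 1×micro: 3/2 ⇒ (c0=0, c1=3, c2=3/2)
macro 2: S0 reads c1=3 → after 1×micro: 2; S1 reads c2=3/2 → after 2×micro: 3; S2 reads c2=3/2 → after 1×micro: 3/4 ⇒ (c0=2, c1=3, c2=3/4)
macro 3: S0 reads c1=3 → after 1×micro: 0; S1 reads c2=3/4 → after 2×micro: 2; S2 reads c2=3/4 → after 1×micro: 3/8 ⇒ (c0=0, c1=2, c2=3/8)
macro 4: S0 reads c1=2 → after 1×micro: 2; S1 reads c2=3/8 → after 2×micro: 2; S2 reads c2=3/8 → after 1×micro: 3/16 ⇒ (c0=2, c1=2, c2=3/16)

S1 state at macro-step 2 = 3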